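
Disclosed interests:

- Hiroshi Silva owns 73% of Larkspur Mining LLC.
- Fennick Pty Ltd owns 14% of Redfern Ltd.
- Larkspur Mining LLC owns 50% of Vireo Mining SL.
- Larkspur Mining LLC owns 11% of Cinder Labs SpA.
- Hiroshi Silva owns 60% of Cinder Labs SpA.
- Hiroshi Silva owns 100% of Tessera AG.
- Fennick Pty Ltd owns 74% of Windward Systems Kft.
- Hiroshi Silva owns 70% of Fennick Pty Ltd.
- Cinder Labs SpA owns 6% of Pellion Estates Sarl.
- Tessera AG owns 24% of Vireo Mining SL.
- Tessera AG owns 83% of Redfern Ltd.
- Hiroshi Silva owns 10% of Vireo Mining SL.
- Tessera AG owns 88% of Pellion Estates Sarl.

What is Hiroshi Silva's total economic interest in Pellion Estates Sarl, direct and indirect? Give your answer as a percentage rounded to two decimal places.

92.08%

Hiroshi reaches Pellion along 3 paths.
Via Tessera: 100% × 88% = 88%.
Via Larkspur → Cinder: 73% × 11% × 6% = 0.4818%.
Via Cinder: 60% × 6% = 3.6%.
Total: 88% + 0.4818% + 3.6% = 92.0818%.
Rounded: 92.08%.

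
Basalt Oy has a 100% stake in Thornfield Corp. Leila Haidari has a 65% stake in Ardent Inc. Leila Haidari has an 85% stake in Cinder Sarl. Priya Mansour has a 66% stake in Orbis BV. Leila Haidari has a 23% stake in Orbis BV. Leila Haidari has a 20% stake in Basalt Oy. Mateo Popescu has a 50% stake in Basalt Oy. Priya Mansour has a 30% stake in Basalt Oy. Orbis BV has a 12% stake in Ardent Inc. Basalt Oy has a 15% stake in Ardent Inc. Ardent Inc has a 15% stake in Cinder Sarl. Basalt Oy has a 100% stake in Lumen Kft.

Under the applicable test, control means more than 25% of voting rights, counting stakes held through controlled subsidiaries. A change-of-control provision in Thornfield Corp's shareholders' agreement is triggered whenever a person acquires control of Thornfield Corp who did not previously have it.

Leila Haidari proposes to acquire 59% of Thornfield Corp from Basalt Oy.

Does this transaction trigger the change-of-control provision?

The purchase adds only to Leila's holdings (Basalt's stake shrinks), so Leila is the only person who could newly come to control Thornfield.
Leila holds 65% of Ardent, so Leila controls Ardent.
Ardent and Leila together hold 15% + 85% = 100% of Cinder, so Leila controls Cinder.
Neither Leila nor any entity Leila controls holds any voting interest in Thornfield.
So before the transaction, Leila does not control Thornfield.
After the purchase, Leila holds 59% of Thornfield directly, and Basalt's stake falls to 41%.
Leila holds 59% of Thornfield, so Leila controls Thornfield.
Leila did not control Thornfield before and does after, so the clause is triggered.

Yes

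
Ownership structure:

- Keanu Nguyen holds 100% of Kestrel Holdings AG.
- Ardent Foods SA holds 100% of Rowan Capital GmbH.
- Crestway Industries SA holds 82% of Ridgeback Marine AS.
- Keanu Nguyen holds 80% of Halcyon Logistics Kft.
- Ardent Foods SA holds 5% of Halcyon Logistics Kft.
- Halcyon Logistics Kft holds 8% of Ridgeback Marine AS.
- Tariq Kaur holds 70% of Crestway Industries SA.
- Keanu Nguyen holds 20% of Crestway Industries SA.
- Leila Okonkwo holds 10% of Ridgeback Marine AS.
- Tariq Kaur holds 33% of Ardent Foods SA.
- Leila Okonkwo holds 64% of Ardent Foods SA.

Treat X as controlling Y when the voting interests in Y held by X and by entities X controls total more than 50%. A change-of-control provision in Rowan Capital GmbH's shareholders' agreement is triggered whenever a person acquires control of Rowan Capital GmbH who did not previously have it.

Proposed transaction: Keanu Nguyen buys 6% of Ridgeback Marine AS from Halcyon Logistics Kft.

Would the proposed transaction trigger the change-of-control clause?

The purchase adds only to Keanu's holdings (Halcyon's stake shrinks), so Keanu is the only person who could newly come to control Rowan.
Keanu holds 100% of Kestrel, so Keanu controls Kestrel.
Keanu holds 80% of Halcyon, so Keanu controls Halcyon.
Neither Keanu nor any entity Keanu controls holds any voting interest in Rowan.
So before the transaction, Keanu does not control Rowan.
After the purchase, Keanu holds 6% of Ridgeback directly, and Halcyon's stake falls to 2%.
Keanu's side now holds 2% + 6% = 8% of Ridgeback, not > 50%, so Keanu still does not control Ridgeback.
After the transaction, neither Keanu nor any entity Keanu controls holds a voting interest in Rowan, so Keanu still does not control it.
No new person acquires control, so the clause is not triggered.

No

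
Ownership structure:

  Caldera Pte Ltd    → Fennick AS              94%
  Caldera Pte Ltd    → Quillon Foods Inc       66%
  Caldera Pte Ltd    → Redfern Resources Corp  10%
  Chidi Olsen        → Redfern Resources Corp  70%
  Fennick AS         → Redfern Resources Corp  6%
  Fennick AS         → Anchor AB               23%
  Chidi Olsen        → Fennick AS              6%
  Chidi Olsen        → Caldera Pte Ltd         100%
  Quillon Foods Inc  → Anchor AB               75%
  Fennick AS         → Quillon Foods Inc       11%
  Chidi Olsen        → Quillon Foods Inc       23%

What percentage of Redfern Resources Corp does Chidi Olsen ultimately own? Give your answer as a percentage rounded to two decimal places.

86.00%

Chidi reaches Redfern along 4 paths.
Direct stake: 70% = 70%.
Via Caldera → Fennick: 100% × 94% × 6% = 5.64%.
Via Fennick: 6% × 6% = 0.36%.
Via Caldera: 100% × 10% = 10%.
Total: 70% + 5.64% + 0.36% + 10% = 86%.
Rounded: 86.00%.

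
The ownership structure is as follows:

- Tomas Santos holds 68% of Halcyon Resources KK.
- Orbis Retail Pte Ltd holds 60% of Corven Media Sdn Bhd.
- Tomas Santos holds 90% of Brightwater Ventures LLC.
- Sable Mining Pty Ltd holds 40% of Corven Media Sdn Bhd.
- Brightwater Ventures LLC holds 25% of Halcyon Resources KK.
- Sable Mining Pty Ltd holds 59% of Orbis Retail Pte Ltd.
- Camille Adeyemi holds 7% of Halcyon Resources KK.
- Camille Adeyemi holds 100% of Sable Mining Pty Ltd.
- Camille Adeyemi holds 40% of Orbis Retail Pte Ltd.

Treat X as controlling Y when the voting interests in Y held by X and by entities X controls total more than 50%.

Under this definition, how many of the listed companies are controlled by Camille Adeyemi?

Camille holds 100% of Sable, so Camille controls Sable.
Sable and Camille together hold 59% + 40% = 99% of Orbis, so Camille controls Orbis.
Orbis and Sable together hold 60% + 40% = 100% of Corven, so Camille controls Corven.
No other company's threshold is met.
Camille controls 3 companies.

3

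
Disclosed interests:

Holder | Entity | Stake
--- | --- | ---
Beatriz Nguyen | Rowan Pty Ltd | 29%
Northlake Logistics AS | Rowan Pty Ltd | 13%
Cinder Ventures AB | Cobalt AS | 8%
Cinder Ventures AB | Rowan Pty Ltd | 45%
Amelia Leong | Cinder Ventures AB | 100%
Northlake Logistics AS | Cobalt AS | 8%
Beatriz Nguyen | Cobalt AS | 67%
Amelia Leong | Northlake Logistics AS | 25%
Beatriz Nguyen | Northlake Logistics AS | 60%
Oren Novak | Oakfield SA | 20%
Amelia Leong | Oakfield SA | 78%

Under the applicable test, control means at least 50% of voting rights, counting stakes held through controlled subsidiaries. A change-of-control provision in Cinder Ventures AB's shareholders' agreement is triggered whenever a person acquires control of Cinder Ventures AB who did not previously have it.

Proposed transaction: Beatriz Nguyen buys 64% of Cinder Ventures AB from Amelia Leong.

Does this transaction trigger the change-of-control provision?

The purchase adds only to Beatriz's holdings (Amelia's stake shrinks), so Beatriz is the only person who could newly come to control Cinder.
Beatriz holds 60% of Northlake, so Beatriz controls Northlake.
Northlake and Beatriz together hold 8% + 67% = 75% of Cobalt, so Beatriz controls Cobalt.
Neither Beatriz nor any entity Beatriz controls holds any voting interest in Cinder.
So before the transaction, Beatriz does not control Cinder.
After the purchase, Beatriz holds 64% of Cinder directly, and Amelia's stake falls to 36%.
Beatriz holds 64% of Cinder, so Beatriz controls Cinder.
Beatriz did not control Cinder before and does after, so the clause is triggered.

Yes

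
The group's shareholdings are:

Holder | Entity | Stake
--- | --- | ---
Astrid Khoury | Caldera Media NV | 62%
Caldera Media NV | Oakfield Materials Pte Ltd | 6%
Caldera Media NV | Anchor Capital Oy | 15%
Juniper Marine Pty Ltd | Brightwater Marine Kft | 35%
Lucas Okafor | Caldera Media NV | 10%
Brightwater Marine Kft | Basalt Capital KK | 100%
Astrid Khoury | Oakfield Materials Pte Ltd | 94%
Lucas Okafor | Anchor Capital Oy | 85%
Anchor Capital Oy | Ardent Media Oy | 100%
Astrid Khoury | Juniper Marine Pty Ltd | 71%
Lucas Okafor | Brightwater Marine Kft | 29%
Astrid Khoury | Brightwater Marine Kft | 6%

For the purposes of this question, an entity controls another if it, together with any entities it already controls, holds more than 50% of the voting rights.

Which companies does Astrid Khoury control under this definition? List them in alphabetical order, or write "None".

Caldera Media NV, Juniper Marine Pty Ltd, Oakfield Materials Pte Ltd

Astrid holds 62% of Caldera, so Astrid controls Caldera.
Astrid holds 71% of Juniper, so Astrid controls Juniper.
Astrid and Caldera together hold 94% + 6% = 100% of Oakfield, so Astrid controls Oakfield.
No other company's threshold is met.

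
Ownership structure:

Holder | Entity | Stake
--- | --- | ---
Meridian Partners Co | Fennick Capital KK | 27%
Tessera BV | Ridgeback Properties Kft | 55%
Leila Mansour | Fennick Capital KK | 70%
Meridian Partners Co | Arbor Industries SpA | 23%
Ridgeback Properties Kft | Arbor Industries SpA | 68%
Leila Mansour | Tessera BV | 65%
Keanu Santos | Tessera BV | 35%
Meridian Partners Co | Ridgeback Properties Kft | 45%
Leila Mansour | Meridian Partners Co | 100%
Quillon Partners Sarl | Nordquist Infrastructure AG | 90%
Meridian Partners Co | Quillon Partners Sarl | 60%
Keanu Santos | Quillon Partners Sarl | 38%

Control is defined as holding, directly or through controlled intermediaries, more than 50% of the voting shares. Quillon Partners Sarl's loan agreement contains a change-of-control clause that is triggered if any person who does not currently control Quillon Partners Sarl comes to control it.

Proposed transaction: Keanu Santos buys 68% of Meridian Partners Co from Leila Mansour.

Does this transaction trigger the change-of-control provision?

The purchase adds only to Keanu's holdings (Leila's stake shrinks), so Keanu is the only person who could newly come to control Quillon.
Keanu's largest direct stake is 38% in Quillon, which does not meet the threshold, so Keanu controls no company.
In Quillon, Keanu's side holds only 38%, not > 50%.
So before the transaction, Keanu does not control Quillon.
After the purchase, Keanu holds 68% of Meridian directly, and Leila's stake falls to 32%.
Keanu holds 68% of Meridian, so Keanu controls Meridian.
Meridian and Keanu together hold 60% + 38% = 98% of Quillon, so Keanu controls Quillon.
Keanu did not control Quillon before and does after, so the clause is triggered.

Yes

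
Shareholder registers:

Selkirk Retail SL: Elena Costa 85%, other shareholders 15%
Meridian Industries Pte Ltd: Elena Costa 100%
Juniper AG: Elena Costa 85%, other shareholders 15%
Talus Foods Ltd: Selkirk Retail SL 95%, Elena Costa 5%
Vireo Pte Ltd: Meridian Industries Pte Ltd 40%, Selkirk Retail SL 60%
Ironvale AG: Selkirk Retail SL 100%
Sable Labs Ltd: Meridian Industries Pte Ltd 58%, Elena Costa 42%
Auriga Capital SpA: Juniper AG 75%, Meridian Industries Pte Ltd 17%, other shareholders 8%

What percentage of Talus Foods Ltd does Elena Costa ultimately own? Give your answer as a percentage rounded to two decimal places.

85.75%

Elena reaches Talus along 2 paths.
Via Selkirk: 85% × 95% = 80.75%.
Direct stake: 5% = 5%.
Total: 80.75% + 5% = 85.75%.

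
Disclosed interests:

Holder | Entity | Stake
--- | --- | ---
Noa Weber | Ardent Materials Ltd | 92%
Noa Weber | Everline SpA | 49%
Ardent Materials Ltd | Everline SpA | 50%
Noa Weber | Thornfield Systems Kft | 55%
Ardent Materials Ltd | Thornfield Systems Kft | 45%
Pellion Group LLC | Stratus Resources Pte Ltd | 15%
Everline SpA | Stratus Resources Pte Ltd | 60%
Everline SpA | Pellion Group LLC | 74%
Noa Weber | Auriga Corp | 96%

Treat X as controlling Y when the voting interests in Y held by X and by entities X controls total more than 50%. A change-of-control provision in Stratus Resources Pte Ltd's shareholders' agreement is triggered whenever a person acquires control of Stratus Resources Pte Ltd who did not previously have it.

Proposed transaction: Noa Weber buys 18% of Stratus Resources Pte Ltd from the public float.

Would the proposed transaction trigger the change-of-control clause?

No

The purchase changes only Noa's holdings, so Noa is the only person who could newly come to control Stratus.
Noa holds 92% of Ardent, so Noa controls Ardent.
Noa and Ardent together hold 49% + 50% = 99% of Everline, so Noa controls Everline.
Everline holds 74% of Pellion, so Noa controls Pellion.
Pellion and Everline together hold 15% + 60% = 75% of Stratus, so Noa controls Stratus.
So Noa already controls Stratus before the transaction.
After the purchase, Noa holds 18% of Stratus directly.
Noa controlled Stratus already, so this is not a new person acquiring control; every other person's position is unchanged or reduced.
No new person acquires control, so the clause is not triggered.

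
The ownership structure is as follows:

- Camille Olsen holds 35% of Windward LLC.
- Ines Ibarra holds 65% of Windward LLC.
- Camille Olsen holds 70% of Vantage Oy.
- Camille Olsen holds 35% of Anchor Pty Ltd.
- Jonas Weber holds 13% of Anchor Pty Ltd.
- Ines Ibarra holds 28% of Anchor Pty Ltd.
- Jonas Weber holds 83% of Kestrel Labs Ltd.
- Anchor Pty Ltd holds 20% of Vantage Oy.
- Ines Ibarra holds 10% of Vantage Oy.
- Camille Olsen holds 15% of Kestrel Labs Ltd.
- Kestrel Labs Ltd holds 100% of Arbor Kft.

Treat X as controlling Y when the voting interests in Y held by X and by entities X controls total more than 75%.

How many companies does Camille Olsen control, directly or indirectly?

0

Camille's largest direct stake is 70% in Vantage, which does not meet the threshold.
Camille controls 0 companies.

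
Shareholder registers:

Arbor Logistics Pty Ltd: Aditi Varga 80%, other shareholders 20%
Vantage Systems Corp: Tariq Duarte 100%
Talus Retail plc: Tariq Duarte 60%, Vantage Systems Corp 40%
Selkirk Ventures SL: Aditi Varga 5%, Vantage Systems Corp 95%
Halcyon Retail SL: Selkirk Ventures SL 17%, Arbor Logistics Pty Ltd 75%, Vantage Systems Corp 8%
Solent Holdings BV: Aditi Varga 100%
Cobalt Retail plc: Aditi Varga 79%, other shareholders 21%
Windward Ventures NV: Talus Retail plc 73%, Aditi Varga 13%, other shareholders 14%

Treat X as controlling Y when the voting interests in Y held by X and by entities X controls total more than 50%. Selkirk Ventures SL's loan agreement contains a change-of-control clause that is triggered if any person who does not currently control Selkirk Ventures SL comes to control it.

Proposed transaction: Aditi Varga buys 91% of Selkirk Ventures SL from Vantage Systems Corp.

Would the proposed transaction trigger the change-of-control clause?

Yes

The purchase adds only to Aditi's holdings (Vantage's stake shrinks), so Aditi is the only person who could newly come to control Selkirk.
Aditi holds 80% of Arbor, so Aditi controls Arbor.
Arbor holds 75% of Halcyon, so Aditi controls Halcyon.
Aditi holds 100% of Solent, so Aditi controls Solent.
Aditi holds 79% of Cobalt, so Aditi controls Cobalt.
In Selkirk, Aditi's side holds only 5%, not > 50%.
So before the transaction, Aditi does not control Selkirk.
After the purchase, Aditi's direct stake in Selkirk rises to 5% + 91% = 96%, and Vantage's stake falls to 4%.
Aditi holds 96% of Selkirk, so Aditi controls Selkirk.
Aditi did not control Selkirk before and does after, so the clause is triggered.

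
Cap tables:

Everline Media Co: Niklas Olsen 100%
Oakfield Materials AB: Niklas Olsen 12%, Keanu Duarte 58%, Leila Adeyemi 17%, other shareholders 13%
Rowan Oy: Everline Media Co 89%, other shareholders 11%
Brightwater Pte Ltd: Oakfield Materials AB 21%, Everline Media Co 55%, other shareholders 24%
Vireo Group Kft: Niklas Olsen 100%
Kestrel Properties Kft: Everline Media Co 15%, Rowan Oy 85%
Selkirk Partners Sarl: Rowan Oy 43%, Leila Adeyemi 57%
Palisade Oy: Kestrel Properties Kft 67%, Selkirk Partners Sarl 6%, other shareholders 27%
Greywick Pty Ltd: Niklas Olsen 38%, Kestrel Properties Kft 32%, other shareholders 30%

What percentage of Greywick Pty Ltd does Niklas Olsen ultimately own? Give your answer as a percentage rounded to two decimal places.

67.01%

Niklas reaches Greywick along 3 paths.
Direct stake: 38% = 38%.
Via Everline → Kestrel: 100% × 15% × 32% = 4.8%.
Via Everline → Rowan → Kestrel: 100% × 89% × 85% × 32% = 24.208%.
Total: 38% + 4.8% + 24.208% = 67.008%.
Rounded: 67.01%.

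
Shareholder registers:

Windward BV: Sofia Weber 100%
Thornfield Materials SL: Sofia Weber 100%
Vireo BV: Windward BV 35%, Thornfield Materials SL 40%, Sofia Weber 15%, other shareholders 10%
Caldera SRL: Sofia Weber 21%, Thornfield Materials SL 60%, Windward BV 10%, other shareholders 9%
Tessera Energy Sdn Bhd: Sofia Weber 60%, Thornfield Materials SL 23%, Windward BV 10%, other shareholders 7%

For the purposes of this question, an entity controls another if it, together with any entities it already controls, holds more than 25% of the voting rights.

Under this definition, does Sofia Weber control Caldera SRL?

Sofia holds 100% of Windward, so Sofia controls Windward.
Sofia holds 100% of Thornfield, so Sofia controls Thornfield.
Sofia and Thornfield and Windward together hold 21% + 60% + 10% = 91% of Caldera, so Sofia controls Caldera.

Yes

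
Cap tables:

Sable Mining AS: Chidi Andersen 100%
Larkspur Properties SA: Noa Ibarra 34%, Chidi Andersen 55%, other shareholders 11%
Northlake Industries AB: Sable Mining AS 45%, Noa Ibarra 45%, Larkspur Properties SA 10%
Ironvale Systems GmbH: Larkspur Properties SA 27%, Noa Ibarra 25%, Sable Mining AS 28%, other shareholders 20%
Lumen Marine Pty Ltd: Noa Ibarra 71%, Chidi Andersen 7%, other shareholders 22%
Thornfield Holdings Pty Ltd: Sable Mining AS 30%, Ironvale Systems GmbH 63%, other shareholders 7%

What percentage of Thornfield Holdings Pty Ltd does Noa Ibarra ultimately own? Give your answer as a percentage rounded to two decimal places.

21.53%

Noa reaches Thornfield along 2 paths.
Via Larkspur → Ironvale: 34% × 27% × 63% = 5.7834%.
Via Ironvale: 25% × 63% = 15.75%.
Total: 5.7834% + 15.75% = 21.5334%.
Rounded: 21.53%.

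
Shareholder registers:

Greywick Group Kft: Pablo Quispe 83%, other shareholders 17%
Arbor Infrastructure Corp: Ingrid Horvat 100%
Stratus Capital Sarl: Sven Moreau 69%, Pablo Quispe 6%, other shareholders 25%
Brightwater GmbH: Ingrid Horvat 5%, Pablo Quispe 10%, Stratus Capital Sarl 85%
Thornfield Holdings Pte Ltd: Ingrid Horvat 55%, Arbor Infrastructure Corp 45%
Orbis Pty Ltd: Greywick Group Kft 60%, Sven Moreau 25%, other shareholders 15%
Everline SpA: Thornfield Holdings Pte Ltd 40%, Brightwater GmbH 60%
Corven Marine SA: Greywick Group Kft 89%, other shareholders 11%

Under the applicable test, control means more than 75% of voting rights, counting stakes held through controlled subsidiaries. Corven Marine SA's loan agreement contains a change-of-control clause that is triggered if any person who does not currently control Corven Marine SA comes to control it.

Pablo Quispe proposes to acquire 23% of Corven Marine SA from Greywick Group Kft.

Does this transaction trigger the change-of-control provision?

No

The purchase adds only to Pablo's holdings (Greywick's stake shrinks), so Pablo is the only person who could newly come to control Corven.
Pablo holds 83% of Greywick, so Pablo controls Greywick.
Greywick holds 89% of Corven, so Pablo controls Corven.
So Pablo already controls Corven before the transaction.
After the purchase, Pablo holds 23% of Corven directly, and Greywick's stake falls to 66%.
Pablo controlled Corven already, so this is not a new person acquiring control; every other person's position is unchanged or reduced.
No new person acquires control, so the clause is not triggered.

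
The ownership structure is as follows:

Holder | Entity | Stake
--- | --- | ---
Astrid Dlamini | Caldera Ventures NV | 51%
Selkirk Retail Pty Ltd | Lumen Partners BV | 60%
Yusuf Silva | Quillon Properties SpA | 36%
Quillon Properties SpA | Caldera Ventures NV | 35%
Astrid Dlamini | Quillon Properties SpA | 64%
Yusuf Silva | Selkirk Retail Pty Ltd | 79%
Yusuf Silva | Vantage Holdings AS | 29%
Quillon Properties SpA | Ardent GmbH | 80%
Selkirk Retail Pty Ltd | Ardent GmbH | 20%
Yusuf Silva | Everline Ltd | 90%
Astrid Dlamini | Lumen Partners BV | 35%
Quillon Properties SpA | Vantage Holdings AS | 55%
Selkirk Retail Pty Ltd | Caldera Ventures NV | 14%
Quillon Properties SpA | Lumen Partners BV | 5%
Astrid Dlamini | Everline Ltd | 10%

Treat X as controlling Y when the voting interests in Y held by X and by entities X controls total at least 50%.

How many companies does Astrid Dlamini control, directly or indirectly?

4

Astrid holds 64% of Quillon, so Astrid controls Quillon.
Quillon holds 55% of Vantage, so Astrid controls Vantage.
Quillon and Astrid together hold 35% + 51% = 86% of Caldera, so Astrid controls Caldera.
Quillon holds 80% of Ardent, so Astrid controls Ardent.
No other company's threshold is met.
Astrid controls 4 companies.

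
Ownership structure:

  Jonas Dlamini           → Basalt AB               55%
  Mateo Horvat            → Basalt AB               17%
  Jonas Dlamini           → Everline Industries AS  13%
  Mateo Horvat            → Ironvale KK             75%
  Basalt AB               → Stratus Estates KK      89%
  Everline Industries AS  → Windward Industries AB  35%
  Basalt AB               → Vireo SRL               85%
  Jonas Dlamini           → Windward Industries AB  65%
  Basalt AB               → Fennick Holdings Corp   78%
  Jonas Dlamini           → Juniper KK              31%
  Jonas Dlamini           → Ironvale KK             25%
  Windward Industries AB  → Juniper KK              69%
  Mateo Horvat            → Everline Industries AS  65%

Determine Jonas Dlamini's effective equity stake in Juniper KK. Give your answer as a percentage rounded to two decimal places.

Jonas reaches Juniper along 3 paths.
Direct stake: 31% = 31%.
Via Everline → Windward: 13% × 35% × 69% = 3.1395%.
Via Windward: 65% × 69% = 44.85%.
Total: 31% + 3.1395% + 44.85% = 78.9895%.
Rounded: 78.99%.

78.99%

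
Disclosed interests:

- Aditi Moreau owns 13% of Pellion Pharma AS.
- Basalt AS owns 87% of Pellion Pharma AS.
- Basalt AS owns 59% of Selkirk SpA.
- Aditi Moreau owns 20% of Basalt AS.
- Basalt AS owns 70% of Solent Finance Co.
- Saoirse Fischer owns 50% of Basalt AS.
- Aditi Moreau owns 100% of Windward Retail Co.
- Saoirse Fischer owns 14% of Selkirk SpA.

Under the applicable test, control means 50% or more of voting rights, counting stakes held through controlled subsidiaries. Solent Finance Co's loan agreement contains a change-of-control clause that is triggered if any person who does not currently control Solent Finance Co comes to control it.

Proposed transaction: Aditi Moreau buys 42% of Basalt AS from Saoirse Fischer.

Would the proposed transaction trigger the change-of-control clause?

The purchase adds only to Aditi's holdings (Saoirse's stake shrinks), so Aditi is the only person who could newly come to control Solent.
Aditi holds 100% of Windward, so Aditi controls Windward.
Neither Aditi nor any entity Aditi controls holds any voting interest in Solent.
So before the transaction, Aditi does not control Solent.
After the purchase, Aditi's direct stake in Basalt rises to 20% + 42% = 62%, and Saoirse's stake falls to 8%.
Aditi holds 62% of Basalt, so Aditi controls Basalt.
Basalt holds 70% of Solent, so Aditi controls Solent.
Aditi did not control Solent before and does after, so the clause is triggered.

Yes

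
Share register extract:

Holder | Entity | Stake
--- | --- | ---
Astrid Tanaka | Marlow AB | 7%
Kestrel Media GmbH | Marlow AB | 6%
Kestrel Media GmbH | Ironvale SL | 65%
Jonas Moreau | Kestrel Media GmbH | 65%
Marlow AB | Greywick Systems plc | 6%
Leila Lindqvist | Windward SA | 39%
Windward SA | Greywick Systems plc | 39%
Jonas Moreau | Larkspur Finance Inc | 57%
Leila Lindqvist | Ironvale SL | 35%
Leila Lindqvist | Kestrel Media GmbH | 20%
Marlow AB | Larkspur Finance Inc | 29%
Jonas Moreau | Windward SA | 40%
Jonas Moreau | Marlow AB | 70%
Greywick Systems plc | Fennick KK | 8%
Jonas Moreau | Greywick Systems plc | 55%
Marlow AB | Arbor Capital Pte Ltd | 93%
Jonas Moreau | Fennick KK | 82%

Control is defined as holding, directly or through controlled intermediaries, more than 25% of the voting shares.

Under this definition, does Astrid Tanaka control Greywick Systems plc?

Astrid's largest direct stake is 7% in Marlow, which does not meet the threshold, so Astrid controls no company.
Neither Astrid nor any entity Astrid controls holds any voting interest in Greywick.
So Astrid does not control Greywick.

No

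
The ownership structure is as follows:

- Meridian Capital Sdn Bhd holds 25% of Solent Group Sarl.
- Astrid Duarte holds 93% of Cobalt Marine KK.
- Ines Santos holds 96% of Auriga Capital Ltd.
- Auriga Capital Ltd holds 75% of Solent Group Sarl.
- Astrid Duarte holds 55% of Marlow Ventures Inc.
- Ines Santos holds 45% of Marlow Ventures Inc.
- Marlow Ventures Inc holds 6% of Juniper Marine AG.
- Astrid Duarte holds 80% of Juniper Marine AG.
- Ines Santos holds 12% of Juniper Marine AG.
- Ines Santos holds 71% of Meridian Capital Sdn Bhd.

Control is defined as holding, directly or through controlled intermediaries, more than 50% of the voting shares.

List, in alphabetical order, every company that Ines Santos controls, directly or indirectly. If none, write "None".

Auriga Capital Ltd, Meridian Capital Sdn Bhd, Solent Group Sarl

Ines holds 96% of Auriga, so Ines controls Auriga.
Ines holds 71% of Meridian, so Ines controls Meridian.
Auriga and Meridian together hold 75% + 25% = 100% of Solent, so Ines controls Solent.
No other company's threshold is met.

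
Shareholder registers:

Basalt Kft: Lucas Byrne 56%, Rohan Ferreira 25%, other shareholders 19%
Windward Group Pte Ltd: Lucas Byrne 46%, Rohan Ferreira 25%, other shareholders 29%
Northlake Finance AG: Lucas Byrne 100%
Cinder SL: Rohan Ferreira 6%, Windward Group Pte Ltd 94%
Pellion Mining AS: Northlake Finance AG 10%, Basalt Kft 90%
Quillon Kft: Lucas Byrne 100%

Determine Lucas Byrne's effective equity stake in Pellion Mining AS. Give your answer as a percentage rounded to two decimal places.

60.40%

Lucas reaches Pellion along 2 paths.
Via Northlake: 100% × 10% = 10%.
Via Basalt: 56% × 90% = 50.4%.
Total: 10% + 50.4% = 60.4%.
Rounded: 60.40%.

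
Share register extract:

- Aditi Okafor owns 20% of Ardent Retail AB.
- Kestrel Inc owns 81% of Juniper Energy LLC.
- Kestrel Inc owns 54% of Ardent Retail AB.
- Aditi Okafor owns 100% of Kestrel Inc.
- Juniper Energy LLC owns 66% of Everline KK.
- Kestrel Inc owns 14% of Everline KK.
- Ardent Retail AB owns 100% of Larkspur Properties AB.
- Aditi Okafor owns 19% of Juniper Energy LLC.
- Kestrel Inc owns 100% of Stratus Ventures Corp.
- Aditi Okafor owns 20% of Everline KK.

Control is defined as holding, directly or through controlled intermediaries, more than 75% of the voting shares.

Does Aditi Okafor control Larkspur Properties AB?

No

Aditi holds 100% of Kestrel, so Aditi controls Kestrel.
Kestrel holds 100% of Stratus, so Aditi controls Stratus.
Aditi and Kestrel together hold 19% + 81% = 100% of Juniper, so Aditi controls Juniper.
Kestrel and Aditi and Juniper together hold 14% + 20% + 66% = 100% of Everline, so Aditi controls Everline.
Neither Aditi nor any entity Aditi controls holds any voting interest in Larkspur.
So Aditi does not control Larkspur.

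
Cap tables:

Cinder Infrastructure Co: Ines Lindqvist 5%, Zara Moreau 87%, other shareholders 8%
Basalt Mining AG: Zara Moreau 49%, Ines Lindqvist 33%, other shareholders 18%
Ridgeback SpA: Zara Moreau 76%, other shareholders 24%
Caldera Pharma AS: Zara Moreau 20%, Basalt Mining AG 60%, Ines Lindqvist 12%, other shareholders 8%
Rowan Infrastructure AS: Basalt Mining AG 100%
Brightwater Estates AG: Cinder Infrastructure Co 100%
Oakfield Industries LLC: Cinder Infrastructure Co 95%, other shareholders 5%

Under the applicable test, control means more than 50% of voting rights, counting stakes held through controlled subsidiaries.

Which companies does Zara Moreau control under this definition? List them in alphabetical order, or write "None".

Zara holds 87% of Cinder, so Zara controls Cinder.
Zara holds 76% of Ridgeback, so Zara controls Ridgeback.
Cinder holds 100% of Brightwater, so Zara controls Brightwater.
Cinder holds 95% of Oakfield, so Zara controls Oakfield.
No other company's threshold is met.

Brightwater Estates AG, Cinder Infrastructure Co, Oakfield Industries LLC, Ridgeback SpA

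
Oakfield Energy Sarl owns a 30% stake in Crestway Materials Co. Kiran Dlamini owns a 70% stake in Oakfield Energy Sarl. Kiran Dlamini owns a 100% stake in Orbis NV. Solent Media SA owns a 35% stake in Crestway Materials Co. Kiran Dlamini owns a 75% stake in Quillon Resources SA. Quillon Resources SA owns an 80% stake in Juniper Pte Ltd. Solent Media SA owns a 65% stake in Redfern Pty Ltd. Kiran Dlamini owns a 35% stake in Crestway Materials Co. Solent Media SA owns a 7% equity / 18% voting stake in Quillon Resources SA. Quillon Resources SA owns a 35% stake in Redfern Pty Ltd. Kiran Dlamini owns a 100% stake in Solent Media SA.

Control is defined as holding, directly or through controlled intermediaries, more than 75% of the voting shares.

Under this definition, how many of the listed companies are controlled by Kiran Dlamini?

Kiran holds 100% of Solent, so Kiran controls Solent.
Kiran and Solent together hold 75% + 18% = 93% of Quillon, so Kiran controls Quillon.
Quillon holds 80% of Juniper, so Kiran controls Juniper.
Kiran holds 100% of Orbis, so Kiran controls Orbis.
Solent and Quillon together hold 65% + 35% = 100% of Redfern, so Kiran controls Redfern.
No other company's threshold is met.
Kiran controls 5 companies.

5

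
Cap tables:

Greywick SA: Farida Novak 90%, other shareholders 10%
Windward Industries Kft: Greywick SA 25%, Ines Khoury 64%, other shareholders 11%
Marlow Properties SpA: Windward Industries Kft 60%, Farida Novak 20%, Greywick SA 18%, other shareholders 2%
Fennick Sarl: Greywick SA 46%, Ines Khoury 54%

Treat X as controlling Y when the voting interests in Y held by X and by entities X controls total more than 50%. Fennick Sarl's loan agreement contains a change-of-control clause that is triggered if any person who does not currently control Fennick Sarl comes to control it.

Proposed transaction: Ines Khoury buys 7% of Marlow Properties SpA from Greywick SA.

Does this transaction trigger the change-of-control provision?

No

The purchase adds only to Ines's holdings (Greywick's stake shrinks), so Ines is the only person who could newly come to control Fennick.
Ines holds 54% of Fennick, so Ines controls Fennick.
So Ines already controls Fennick before the transaction.
After the purchase, Ines holds 7% of Marlow directly, and Greywick's stake falls to 11%.
Ines controlled Fennick already, so this is not a new person acquiring control; every other person's position is unchanged or reduced.
No new person acquires control, so the clause is not triggered.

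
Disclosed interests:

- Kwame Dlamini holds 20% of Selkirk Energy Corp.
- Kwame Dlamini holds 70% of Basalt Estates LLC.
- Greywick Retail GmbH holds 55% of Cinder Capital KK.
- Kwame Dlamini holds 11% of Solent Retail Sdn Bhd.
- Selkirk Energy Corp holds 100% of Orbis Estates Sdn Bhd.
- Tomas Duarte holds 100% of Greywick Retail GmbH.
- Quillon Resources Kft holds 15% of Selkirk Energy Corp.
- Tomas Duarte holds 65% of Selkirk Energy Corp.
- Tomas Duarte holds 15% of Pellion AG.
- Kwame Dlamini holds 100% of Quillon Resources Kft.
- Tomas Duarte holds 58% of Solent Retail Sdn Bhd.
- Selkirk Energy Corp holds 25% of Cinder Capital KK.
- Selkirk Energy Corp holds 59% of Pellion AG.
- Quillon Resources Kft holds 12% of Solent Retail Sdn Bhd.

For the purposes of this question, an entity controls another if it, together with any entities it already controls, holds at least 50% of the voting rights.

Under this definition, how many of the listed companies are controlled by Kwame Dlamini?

Kwame holds 100% of Quillon, so Kwame controls Quillon.
Kwame holds 70% of Basalt, so Kwame controls Basalt.
No other company's threshold is met.
Kwame controls 2 companies.

2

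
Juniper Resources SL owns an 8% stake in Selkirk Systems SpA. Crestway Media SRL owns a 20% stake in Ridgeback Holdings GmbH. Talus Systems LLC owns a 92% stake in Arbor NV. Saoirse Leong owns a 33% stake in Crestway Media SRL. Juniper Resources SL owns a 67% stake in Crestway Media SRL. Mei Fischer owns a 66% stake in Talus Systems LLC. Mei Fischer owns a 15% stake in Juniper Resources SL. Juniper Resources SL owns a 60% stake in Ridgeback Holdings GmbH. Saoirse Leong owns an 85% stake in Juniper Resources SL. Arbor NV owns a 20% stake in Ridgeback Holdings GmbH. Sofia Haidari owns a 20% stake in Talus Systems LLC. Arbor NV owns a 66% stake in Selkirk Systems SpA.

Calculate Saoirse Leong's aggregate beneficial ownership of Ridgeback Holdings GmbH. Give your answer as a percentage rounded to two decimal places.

Saoirse reaches Ridgeback along 3 paths.
Via Juniper: 85% × 60% = 51%.
Via Crestway: 33% × 20% = 6.6%.
Via Juniper → Crestway: 85% × 67% × 20% = 11.39%.
Total: 51% + 6.6% + 11.39% = 68.99%.

68.99%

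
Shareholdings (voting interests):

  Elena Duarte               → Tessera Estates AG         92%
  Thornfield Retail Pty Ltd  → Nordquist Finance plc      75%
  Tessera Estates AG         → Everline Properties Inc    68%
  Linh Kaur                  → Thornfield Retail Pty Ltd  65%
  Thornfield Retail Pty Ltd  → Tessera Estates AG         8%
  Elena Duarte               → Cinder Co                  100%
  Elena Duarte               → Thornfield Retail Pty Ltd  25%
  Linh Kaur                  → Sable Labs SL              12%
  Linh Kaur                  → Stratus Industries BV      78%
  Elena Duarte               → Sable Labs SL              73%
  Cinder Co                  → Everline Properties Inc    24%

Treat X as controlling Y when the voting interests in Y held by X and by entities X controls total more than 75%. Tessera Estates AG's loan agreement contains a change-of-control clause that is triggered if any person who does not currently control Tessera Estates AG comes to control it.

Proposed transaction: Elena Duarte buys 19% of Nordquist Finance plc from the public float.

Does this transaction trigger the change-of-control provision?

No

The purchase changes only Elena's holdings, so Elena is the only person who could newly come to control Tessera.
Elena holds 92% of Tessera, so Elena controls Tessera.
So Elena already controls Tessera before the transaction.
After the purchase, Elena holds 19% of Nordquist directly.
Elena controlled Tessera already, so this is not a new person acquiring control; every other person's position is unchanged or reduced.
No new person acquires control, so the clause is not triggered.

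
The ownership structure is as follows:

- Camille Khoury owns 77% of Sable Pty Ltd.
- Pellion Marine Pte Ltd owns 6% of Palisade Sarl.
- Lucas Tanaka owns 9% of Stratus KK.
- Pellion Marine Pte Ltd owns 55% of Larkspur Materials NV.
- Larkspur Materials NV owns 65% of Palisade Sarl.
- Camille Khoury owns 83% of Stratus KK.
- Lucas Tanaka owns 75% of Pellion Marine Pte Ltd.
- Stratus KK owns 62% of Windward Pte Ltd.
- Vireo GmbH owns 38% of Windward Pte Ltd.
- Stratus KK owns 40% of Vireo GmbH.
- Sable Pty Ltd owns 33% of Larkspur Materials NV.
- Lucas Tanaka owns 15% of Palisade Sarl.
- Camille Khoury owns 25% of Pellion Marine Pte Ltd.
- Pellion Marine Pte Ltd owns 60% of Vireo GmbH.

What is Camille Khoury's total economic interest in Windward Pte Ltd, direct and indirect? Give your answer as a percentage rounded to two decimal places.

69.78%

Camille reaches Windward along 3 paths.
Via Pellion → Vireo: 25% × 60% × 38% = 5.7%.
Via Stratus → Vireo: 83% × 40% × 38% = 12.616%.
Via Stratus: 83% × 62% = 51.46%.
Total: 5.7% + 12.616% + 51.46% = 69.776%.
Rounded: 69.78%.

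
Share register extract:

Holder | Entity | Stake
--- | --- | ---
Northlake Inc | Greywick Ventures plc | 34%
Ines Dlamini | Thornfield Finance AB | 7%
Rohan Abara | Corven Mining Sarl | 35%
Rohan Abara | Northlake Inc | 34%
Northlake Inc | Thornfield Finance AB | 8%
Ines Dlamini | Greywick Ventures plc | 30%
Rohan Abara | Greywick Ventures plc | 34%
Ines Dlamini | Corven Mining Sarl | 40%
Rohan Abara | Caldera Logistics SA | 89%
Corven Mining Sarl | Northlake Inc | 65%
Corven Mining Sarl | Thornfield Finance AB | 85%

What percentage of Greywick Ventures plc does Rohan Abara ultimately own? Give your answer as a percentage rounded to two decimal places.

53.30%

Rohan reaches Greywick along 3 paths.
Via Corven → Northlake: 35% × 65% × 34% = 7.735%.
Via Northlake: 34% × 34% = 11.56%.
Direct stake: 34% = 34%.
Total: 7.735% + 11.56% + 34% = 53.295%.
Rounded: 53.30%.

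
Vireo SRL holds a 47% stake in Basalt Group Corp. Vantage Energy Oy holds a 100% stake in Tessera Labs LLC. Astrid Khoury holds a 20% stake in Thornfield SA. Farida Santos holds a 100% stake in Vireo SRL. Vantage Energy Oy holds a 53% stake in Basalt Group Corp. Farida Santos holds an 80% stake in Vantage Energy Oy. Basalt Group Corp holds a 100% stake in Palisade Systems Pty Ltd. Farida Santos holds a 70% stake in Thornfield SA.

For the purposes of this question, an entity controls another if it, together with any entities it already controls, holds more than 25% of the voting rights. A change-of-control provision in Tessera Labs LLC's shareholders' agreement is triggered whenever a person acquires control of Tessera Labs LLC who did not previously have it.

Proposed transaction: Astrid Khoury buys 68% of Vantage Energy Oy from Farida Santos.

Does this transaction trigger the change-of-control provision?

The purchase adds only to Astrid's holdings (Farida's stake shrinks), so Astrid is the only person who could newly come to control Tessera.
Astrid's largest direct stake is 20% in Thornfield, which does not meet the threshold, so Astrid controls no company.
Neither Astrid nor any entity Astrid controls holds any voting interest in Tessera.
So before the transaction, Astrid does not control Tessera.
After the purchase, Astrid holds 68% of Vantage directly, and Farida's stake falls to 12%.
Astrid holds 68% of Vantage, so Astrid controls Vantage.
Vantage holds 100% of Tessera, so Astrid controls Tessera.
Astrid did not control Tessera before and does after, so the clause is triggered.

Yes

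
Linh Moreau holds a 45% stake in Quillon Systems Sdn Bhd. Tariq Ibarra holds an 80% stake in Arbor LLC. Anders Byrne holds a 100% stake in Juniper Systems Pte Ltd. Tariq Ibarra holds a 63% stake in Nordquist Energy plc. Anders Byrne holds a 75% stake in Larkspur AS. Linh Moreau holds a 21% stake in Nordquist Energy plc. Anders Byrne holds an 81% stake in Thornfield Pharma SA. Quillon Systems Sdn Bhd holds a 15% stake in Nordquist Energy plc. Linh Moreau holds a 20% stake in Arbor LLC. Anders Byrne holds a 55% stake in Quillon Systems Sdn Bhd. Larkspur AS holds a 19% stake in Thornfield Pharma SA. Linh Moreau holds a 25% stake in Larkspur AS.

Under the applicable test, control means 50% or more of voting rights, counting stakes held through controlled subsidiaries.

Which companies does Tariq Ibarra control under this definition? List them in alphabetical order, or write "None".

Arbor LLC, Nordquist Energy plc

Tariq holds 80% of Arbor, so Tariq controls Arbor.
Tariq holds 63% of Nordquist, so Tariq controls Nordquist.
No other company's threshold is met.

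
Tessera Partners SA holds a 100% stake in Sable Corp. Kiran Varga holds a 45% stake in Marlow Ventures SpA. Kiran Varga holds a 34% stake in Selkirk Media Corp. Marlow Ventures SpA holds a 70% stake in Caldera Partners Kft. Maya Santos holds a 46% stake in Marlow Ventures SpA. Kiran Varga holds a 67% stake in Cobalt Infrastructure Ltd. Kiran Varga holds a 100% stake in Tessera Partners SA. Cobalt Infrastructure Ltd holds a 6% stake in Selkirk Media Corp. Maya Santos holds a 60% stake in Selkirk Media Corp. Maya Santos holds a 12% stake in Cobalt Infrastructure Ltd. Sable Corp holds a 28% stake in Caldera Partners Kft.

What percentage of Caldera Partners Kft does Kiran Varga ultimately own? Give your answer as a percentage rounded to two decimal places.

Kiran reaches Caldera along 2 paths.
Via Marlow: 45% × 70% = 31.5%.
Via Tessera → Sable: 100% × 100% × 28% = 28%.
Total: 31.5% + 28% = 59.5%.
Rounded: 59.50%.

59.50%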